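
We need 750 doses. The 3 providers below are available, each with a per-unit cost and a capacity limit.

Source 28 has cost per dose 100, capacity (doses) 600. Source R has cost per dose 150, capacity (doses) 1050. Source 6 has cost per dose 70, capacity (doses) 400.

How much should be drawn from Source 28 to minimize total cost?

Fill from the cheapest provider first.
Take 400 from Source 6 at 70 ; need 350 more.
Source 28 at 100: take 350 of its 600 ; requirement met.
Source R: unused.

350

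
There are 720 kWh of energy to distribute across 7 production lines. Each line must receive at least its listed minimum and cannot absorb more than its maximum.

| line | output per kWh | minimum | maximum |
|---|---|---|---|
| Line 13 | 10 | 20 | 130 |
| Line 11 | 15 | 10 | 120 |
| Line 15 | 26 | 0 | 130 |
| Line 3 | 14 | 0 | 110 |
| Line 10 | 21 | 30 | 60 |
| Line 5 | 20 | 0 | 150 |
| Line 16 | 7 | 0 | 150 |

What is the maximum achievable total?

12420

Meeting every minimum uses 20+10+0+0+30+0+0 = 60 kWh, leaving 660.
Highest output per kWh first: Line 15 26 > Line 10 21 > Line 5 20 > Line 11 15 > Line 3 14 > Line 13 10 > Line 16 7.
Line 15: +130 to 130 (cap) → 530 left.
Give Line 10 30 more to hit its cap of 60 → 500 left.
Line 5 takes 150 more to reach its cap of 150 → 350 left.
Line 11: +110 to 120 (cap) → 240 left.
Line 3 takes 110 more to reach its cap of 110 → 130 left.
Line 13 takes 110 more to reach its cap of 130 → 20 left.
Line 16: +20 (room for 150) → 20. Pool exhausted.
Total = 10×130 + 15×120 + 26×130 + 14×110 + 21×60 + 20×150 + 7×20 = 12420.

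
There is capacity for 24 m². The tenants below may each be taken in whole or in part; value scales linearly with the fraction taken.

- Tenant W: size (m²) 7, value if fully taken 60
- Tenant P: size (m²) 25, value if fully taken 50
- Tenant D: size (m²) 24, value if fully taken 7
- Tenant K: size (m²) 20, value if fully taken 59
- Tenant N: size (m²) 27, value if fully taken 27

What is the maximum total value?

Sort by value density: Tenant W 60/7≈8.57, Tenant K 59/20≈2.95, Tenant P 50/25≈2, Tenant N 27/27≈1, Tenant D 7/24≈0.292.
Tenant W: take in full, 7 m² for value 60 → 17 left.
Only 17 m² remain; take 17/20 of Tenant K for value 59×17/20 = 50.15.
Total value = 110.15.

110.15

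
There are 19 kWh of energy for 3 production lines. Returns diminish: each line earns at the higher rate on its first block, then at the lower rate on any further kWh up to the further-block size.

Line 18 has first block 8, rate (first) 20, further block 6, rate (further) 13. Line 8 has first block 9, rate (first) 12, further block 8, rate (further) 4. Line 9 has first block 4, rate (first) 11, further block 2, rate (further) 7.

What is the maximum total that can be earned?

Rank every tier by rate: Line 18/first 20 > Line 18/second 13 > Line 8/first 12 > Line 9/first 11 > Line 9/second 7 > Line 8/second 4.
Fill Line 18 first block (8 at 20) ; 11 left.
Fill Line 18 second block (6 at 13) ; 5 left.
Line 8/first: +5 of 9 at 12; pool empty.
Total = 20×8 + 13×6 + 12×5 = 298.

298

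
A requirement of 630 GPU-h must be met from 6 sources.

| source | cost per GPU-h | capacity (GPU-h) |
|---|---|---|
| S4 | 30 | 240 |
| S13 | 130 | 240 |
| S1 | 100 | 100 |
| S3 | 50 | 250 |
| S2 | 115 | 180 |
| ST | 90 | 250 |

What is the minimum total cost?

Use sources in increasing cost order.
S4 (30): use full 240 — 390 GPU-h to go.
Take 250 from S3 at 50 — need 140 more.
ST at 90: take 140 of its 250 — requirement met.
S1, S2, S13: unused.
Cost = 240×30 + 250×50 + 140×90 = 32300.

32300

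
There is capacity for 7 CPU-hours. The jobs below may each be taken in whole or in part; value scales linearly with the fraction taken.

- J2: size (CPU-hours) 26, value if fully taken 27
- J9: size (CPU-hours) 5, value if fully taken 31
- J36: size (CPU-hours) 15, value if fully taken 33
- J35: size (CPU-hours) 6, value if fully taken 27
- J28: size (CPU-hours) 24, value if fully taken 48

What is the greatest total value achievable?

40

Sort by value density: J9 31/5≈6.2, J35 27/6≈4.5, J36 33/15≈2.2, J28 48/24≈2, J2 27/26≈1.04.
Take all of J9 (5 CPU-hours, value 31) — 2 CPU-hours left.
2 CPU-hours left: a 2/6 share of J35 gives 27×2/6 = 9.
Total value = 40.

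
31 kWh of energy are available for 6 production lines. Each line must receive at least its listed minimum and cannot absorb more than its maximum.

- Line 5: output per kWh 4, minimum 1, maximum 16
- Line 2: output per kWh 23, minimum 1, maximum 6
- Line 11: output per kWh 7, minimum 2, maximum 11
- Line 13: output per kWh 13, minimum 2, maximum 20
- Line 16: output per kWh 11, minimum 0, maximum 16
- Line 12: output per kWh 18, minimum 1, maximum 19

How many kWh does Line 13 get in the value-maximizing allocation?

3

Meeting every minimum uses 1+1+2+2+0+1 = 7 kWh, leaving 24.
Order the production lines by output per kWh: Line 2 23 > Line 12 18 > Line 13 13 > Line 16 11 > Line 11 7 > Line 5 4.
Line 2 takes 5 more to reach its cap of 6 ; 19 left.
Give Line 12 18 more to hit its cap of 19 ; 1 left.
Only 1 left; Line 13 takes them to reach 3.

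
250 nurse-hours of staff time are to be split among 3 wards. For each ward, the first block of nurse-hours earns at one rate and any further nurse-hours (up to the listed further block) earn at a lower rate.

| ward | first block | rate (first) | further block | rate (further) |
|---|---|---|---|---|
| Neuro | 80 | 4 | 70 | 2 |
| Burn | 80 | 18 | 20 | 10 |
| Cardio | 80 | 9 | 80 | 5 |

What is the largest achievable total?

2710

Treat each block as its own option and order by rate: Burn/tier1 18 > Burn/tier2 10 > Cardio/tier1 9 > Cardio/tier2 5 > Neuro/tier1 4 > Neuro/tier2 2.
Burn/tier1 (18): +80 → 170 left.
Fill Burn tier2 block (20 at 10) → 150 left.
Cardio tier1 at 9: fill all 80 → 70 left.
70 remain; put them into Cardio tier2 at 5.
Total = 18×80 + 10×20 + 9×80 + 5×70 = 2710.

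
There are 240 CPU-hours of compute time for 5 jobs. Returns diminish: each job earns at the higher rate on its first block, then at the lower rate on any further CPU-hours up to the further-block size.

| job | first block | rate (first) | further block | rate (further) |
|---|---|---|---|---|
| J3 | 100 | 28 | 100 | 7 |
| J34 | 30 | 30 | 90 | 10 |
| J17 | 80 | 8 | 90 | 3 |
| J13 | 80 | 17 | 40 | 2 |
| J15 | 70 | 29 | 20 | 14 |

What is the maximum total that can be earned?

6410

Order all 10 blocks by rate: J34/first 30 > J15/first 29 > J3/first 28 > J13/first 17 > J15/second 14 > J34/second 10 > J17/first 8 > J3/second 7 > J17/second 3 > J13/second 2.
Fill J34 first block (30 at 30) → 210 left.
Fill J15 first block (70 at 29) → 140 left.
J3 first at 28: fill all 100 → 40 left.
40 remain; put them into J13 first at 17.
Total = 30×30 + 29×70 + 28×100 + 17×40 = 6410.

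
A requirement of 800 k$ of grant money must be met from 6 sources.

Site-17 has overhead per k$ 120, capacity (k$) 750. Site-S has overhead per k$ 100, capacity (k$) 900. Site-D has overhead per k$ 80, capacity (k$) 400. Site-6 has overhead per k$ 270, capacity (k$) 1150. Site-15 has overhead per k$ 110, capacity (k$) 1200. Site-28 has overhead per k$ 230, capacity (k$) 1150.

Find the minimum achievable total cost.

Use sources in increasing cost order.
Site-D at 80: take all 400 k$ ; 400 still needed.
Site-S at 100: take 400 of its 900 ; requirement met.
Site-15, Site-17, Site-28, Site-6: unused.
Cost = 400×80 + 400×100 = 72000.

72000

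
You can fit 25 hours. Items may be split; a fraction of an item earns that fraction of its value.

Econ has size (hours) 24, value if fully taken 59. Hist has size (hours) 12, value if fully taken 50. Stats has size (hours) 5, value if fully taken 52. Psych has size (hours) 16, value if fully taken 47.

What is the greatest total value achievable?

125.5

Sort by value density: Stats 52/5≈10.4, Hist 50/12≈4.17, Psych 47/16≈2.94, Econ 59/24≈2.46.
All 5 hours of Stats fit (value 52) ; 20 remain.
Hist: take in full, 12 hours for value 50 ; 8 left.
Only 8 hours remain; take 8/16 of Psych for value 47×8/16 = 23.5.
Total value = 125.5.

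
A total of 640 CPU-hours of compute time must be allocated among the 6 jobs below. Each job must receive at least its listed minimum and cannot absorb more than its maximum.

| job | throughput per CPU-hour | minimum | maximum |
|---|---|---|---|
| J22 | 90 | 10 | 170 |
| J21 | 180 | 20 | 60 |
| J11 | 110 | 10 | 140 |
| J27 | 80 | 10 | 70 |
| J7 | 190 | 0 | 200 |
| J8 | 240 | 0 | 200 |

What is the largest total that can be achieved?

Meeting every minimum uses 10+20+10+10+0+0 = 50 CPU-hours, leaving 590.
Order the jobs by throughput per CPU-hour: J8 240 > J7 190 > J21 180 > J11 110 > J22 90 > J27 80.
J8 takes 200 more to reach its cap of 200 ; 390 left.
J7 takes 200 more to reach its cap of 200 ; 190 left.
J21 takes 40 more to reach its cap of 60 ; 150 left.
Give J11 130 more to hit its cap of 140 ; 20 left.
J22 has room for 160 more but only 20 remain, so it gets 30.
Total = 90×30 + 180×60 + 110×140 + 80×10 + 190×200 + 240×200 = 115700.

115700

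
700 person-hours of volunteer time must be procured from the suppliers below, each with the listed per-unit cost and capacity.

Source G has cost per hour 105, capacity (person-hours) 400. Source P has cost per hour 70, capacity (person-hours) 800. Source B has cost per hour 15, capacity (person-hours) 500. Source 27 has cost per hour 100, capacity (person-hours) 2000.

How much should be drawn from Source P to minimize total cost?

200

Cheapest first:
Source B at 15: take all 500 person-hours — 200 still needed.
Source P (70): take the remaining 200 — done.
Source 27, Source G: unused.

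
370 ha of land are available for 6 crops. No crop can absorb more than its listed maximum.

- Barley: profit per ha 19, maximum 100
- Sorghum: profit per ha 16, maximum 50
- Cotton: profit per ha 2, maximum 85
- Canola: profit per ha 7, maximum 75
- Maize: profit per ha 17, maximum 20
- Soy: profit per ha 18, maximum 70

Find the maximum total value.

Highest profit per ha first: Barley 19 > Soy 18 > Maize 17 > Sorghum 16 > Canola 7 > Cotton 2.
Barley takes 100 to reach its cap of 100 — 270 left.
Soy: +70 to 70 (cap) — 200 left.
Maize takes 20 to reach its cap of 20 — 180 left.
Sorghum: +50 to 50 (cap) — 130 left.
Canola: +75 to 75 (cap) — 55 left.
Cotton: +55 (room for 85) → 55. Pool exhausted.
Total = 19×100 + 16×50 + 2×55 + 7×75 + 17×20 + 18×70 = 4935.

4935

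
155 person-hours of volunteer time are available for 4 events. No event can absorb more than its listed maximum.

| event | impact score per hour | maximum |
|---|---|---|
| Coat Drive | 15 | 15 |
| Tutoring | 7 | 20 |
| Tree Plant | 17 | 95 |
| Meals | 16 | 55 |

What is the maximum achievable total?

Highest impact score per hour first: Tree Plant 17 > Meals 16 > Coat Drive 15 > Tutoring 7.
Tree Plant takes 95 to reach its cap of 95 — 60 left.
Meals takes 55 to reach its cap of 55 — 5 left.
Coat Drive: +5 (room for 15) → 5. Pool exhausted.
Total = 15×5 + 17×95 + 16×55 = 2570.

2570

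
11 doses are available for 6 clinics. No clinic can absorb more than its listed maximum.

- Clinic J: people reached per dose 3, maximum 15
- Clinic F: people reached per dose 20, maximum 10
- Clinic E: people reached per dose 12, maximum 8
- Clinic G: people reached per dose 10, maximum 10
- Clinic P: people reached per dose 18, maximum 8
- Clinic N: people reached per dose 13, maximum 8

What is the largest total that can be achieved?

Highest people reached per dose first: Clinic F 20 > Clinic P 18 > Clinic N 13 > Clinic E 12 > Clinic G 10 > Clinic J 3.
Give Clinic F 10 to hit its cap of 10 ; 1 left.
Clinic P has room for 8 but only 1 remain, so it gets 1.
Total = 20×10 + 18×1 = 218.

218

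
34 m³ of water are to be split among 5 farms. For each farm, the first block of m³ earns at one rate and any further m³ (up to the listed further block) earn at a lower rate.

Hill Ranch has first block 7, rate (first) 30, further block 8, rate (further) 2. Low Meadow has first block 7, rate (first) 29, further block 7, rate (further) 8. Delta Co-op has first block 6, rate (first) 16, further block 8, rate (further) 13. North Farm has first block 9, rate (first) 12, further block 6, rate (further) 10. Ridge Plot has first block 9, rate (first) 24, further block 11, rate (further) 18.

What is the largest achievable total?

Order all 10 blocks by rate: Hill Ranch/tier1 30 > Low Meadow/tier1 29 > Ridge Plot/tier1 24 > Ridge Plot/tier2 18 > Delta Co-op/tier1 16 > Delta Co-op/tier2 13 > North Farm/tier1 12 > North Farm/tier2 10 > Low Meadow/tier2 8 > Hill Ranch/tier2 2.
Hill Ranch/tier1 (30): +7 — 27 left.
Low Meadow tier1 at 29: fill all 7 — 20 left.
Fill Ridge Plot tier1 block (9 at 24) — 11 left.
Ridge Plot tier2 at 18: fill all 11 — 0 left.
Total = 30×7 + 29×7 + 24×9 + 18×11 = 827.

827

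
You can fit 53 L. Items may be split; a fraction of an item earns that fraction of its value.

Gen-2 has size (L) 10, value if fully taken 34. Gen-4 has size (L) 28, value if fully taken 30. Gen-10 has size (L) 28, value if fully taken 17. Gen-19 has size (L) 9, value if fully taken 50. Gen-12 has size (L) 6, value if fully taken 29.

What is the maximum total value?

Rank by value-to-size ratio: Gen-19 50/9≈5.56, Gen-12 29/6≈4.83, Gen-2 34/10≈3.4, Gen-4 30/28≈1.07, Gen-10 17/28≈0.607.
Take all of Gen-19 (9 L, value 50) — 44 L left.
All 6 L of Gen-12 fit (value 29) — 38 remain.
Take all of Gen-2 (10 L, value 34) — 28 L left.
Gen-4: take in full, 28 L for value 30 — 0 left.
Total value = 143.

143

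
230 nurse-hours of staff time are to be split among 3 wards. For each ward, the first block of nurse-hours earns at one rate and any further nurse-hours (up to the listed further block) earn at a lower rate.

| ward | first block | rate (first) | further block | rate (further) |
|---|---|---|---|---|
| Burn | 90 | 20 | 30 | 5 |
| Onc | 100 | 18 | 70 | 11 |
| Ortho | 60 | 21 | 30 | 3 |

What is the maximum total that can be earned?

4500

Rank every tier by rate: Ortho/T1 21 > Burn/T1 20 > Onc/T1 18 > Onc/T2 11 > Burn/T2 5 > Ortho/T2 3.
Fill Ortho T1 block (60 at 21) → 170 left.
Burn T1 at 20: fill all 90 → 80 left.
Onc T1 at 18: only 80 left, fill 80.
Total = 21×60 + 20×90 + 18×80 = 4500.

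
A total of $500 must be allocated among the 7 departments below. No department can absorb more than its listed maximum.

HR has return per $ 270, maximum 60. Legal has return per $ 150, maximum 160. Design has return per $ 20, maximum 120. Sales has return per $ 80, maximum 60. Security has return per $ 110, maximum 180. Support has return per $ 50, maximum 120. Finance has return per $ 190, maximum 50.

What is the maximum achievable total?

73500

Rank by return per $: HR 270 > Finance 190 > Legal 150 > Security 110 > Sales 80 > Support 50 > Design 20.
HR takes 60 to reach its cap of 60 ; 440 left.
Finance: +50 to 50 (cap) ; 390 left.
Legal takes 160 to reach its cap of 160 ; 230 left.
Security: +180 to 180 (cap) ; 50 left.
Sales has room for 60 but only 50 remain, so it gets 50.
Total = 270×60 + 150×160 + 80×50 + 110×180 + 190×50 = 73500.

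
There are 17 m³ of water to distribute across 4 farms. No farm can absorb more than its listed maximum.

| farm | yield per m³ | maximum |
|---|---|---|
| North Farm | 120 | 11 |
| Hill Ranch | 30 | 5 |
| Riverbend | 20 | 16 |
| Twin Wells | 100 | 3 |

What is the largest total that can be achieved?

1710

Order the farms by yield per m³: North Farm 120 > Twin Wells 100 > Hill Ranch 30 > Riverbend 20.
North Farm takes 11 to reach its cap of 11 — 6 left.
Twin Wells: +3 to 3 (cap) — 3 left.
Hill Ranch: +3 (room for 5) → 3. Pool exhausted.
Total = 120×11 + 30×3 + 100×3 = 1710.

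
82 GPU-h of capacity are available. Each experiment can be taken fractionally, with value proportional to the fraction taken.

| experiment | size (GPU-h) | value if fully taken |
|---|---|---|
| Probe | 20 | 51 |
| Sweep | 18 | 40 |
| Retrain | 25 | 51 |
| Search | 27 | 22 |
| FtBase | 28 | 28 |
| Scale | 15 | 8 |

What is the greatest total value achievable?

Sort by value density: Probe 51/20≈2.55, Sweep 40/18≈2.22, Retrain 51/25≈2.04, FtBase 28/28≈1, Search 22/27≈0.815, Scale 8/15≈0.533.
All 20 GPU-h of Probe fit (value 51) ; 62 remain.
Sweep: take in full, 18 GPU-h for value 40 ; 44 left.
Retrain: take in full, 25 GPU-h for value 51 ; 19 left.
19 GPU-h left: a 19/28 share of FtBase gives 28×19/28 = 19.
Total value = 161.

161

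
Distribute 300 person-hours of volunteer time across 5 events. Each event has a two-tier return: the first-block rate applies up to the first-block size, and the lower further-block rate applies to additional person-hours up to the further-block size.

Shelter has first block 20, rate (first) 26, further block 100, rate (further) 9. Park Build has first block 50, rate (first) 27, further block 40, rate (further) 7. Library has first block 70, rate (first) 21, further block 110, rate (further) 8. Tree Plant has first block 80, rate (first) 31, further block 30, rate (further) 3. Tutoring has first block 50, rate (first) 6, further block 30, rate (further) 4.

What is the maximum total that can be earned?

6540

Order all 10 blocks by rate: Tree Plant/first 31 > Park Build/first 27 > Shelter/first 26 > Library/first 21 > Shelter/second 9 > Library/second 8 > Park Build/second 7 > Tutoring/first 6 > Tutoring/second 4 > Tree Plant/second 3.
Tree Plant first at 31: fill all 80 — 220 left.
Fill Park Build first block (50 at 27) — 170 left.
Fill Shelter first block (20 at 26) — 150 left.
Fill Library first block (70 at 21) — 80 left.
80 remain; put them into Shelter second at 9.
Total = 31×80 + 27×50 + 26×20 + 21×70 + 9×80 = 6540.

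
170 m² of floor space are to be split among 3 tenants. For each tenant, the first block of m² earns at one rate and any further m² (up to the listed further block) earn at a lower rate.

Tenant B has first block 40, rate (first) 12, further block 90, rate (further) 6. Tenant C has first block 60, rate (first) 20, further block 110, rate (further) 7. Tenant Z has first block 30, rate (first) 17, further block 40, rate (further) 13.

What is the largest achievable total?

2710

Rank every tier by rate: Tenant C/T1 20 > Tenant Z/T1 17 > Tenant Z/T2 13 > Tenant B/T1 12 > Tenant C/T2 7 > Tenant B/T2 6.
Tenant C/T1 (20): +60 ; 110 left.
Tenant Z/T1 (17): +30 ; 80 left.
Tenant Z T2 at 13: fill all 40 ; 40 left.
Tenant B T1 at 12: fill all 40 ; 0 left.
Total = 20×60 + 17×30 + 13×40 + 12×40 = 2710.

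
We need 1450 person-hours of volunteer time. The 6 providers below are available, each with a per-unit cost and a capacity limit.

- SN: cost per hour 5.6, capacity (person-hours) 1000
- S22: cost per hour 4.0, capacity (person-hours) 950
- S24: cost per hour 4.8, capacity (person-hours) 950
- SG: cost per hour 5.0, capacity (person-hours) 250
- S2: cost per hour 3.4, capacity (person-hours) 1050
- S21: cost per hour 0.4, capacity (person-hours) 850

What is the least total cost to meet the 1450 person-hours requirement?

2380

Fill from the cheapest provider first.
S21 at 0.4: take all 850 person-hours ; 600 still needed.
S2 (3.4): take the remaining 600 ; done.
S22, S24, SG, SN: unused.
Cost = 850×0.4 + 600×3.4 = 2380.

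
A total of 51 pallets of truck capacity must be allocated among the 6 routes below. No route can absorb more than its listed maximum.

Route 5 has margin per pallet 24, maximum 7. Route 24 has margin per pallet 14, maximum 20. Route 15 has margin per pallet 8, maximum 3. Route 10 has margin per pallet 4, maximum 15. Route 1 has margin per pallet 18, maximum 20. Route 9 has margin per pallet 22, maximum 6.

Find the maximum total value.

912

Rank by margin per pallet: Route 5 24 > Route 9 22 > Route 1 18 > Route 24 14 > Route 15 8 > Route 10 4.
Route 5 takes 7 to reach its cap of 7 — 44 left.
Route 9 takes 6 to reach its cap of 6 — 38 left.
Route 1 takes 20 to reach its cap of 20 — 18 left.
Only 18 left; Route 24 takes them to reach 18.
Total = 24×7 + 14×18 + 18×20 + 22×6 = 912.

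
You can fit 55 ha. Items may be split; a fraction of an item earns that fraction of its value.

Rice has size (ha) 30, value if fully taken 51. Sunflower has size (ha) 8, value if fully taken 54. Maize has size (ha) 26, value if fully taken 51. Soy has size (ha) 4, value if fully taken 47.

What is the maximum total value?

180.9

Rank by value-to-size ratio: Soy 47/4≈11.8, Sunflower 54/8≈6.75, Maize 51/26≈1.96, Rice 51/30≈1.7.
Soy: take in full, 4 ha for value 47 — 51 left.
Take all of Sunflower (8 ha, value 54) — 43 ha left.
Maize: take in full, 26 ha for value 51 — 17 left.
17 ha left: a 17/30 share of Rice gives 51×17/30 = 28.9.
Total value = 180.9.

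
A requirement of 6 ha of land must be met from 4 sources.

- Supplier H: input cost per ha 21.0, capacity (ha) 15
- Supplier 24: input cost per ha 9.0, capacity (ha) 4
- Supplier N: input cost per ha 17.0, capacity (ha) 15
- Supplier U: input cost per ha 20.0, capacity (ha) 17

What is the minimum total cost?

70

Cheapest first:
Supplier 24 at 9.0: take all 4 ha ; 2 still needed.
Supplier N at 17.0: take 2 of its 15 ; requirement met.
Supplier U, Supplier H: unused.
Cost = 4×9.0 + 2×17.0 = 70.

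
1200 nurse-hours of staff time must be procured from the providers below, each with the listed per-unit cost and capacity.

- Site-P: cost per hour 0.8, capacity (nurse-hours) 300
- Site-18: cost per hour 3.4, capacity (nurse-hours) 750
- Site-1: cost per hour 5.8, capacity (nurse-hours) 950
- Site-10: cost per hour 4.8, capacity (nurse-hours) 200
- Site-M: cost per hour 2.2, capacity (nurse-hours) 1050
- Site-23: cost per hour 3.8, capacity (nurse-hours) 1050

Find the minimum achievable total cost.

Use providers in increasing cost order.
Site-P at 0.8: take all 300 nurse-hours → 900 still needed.
Site-M at 2.2: take 900 of its 1050 → requirement met.
Site-18, Site-23, Site-10, Site-1: unused.
Cost = 300×0.8 + 900×2.2 = 2220.

2220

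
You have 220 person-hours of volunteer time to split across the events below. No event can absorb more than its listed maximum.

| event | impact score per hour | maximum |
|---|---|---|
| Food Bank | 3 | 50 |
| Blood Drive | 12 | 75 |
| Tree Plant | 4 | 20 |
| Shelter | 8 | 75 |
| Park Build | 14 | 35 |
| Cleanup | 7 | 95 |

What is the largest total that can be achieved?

Highest impact score per hour first: Park Build 14 > Blood Drive 12 > Shelter 8 > Cleanup 7 > Tree Plant 4 > Food Bank 3.
Give Park Build 35 to hit its cap of 35 — 185 left.
Give Blood Drive 75 to hit its cap of 75 — 110 left.
Shelter: +75 to 75 (cap) — 35 left.
Only 35 left; Cleanup takes them to reach 35.
Total = 12×75 + 8×75 + 14×35 + 7×35 = 2235.

2235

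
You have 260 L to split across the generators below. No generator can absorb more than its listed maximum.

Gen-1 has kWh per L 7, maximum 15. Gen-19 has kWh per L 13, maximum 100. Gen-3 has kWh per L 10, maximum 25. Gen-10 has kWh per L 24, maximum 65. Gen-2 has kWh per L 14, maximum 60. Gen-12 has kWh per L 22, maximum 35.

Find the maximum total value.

Highest kWh per L first: Gen-10 24 > Gen-12 22 > Gen-2 14 > Gen-19 13 > Gen-3 10 > Gen-1 7.
Gen-10 takes 65 to reach its cap of 65 ; 195 left.
Give Gen-12 35 to hit its cap of 35 ; 160 left.
Gen-2 takes 60 to reach its cap of 60 ; 100 left.
Gen-19 takes 100 to reach its cap of 100 ; 0 left.
Total = 13×100 + 24×65 + 14×60 + 22×35 = 4470.

4470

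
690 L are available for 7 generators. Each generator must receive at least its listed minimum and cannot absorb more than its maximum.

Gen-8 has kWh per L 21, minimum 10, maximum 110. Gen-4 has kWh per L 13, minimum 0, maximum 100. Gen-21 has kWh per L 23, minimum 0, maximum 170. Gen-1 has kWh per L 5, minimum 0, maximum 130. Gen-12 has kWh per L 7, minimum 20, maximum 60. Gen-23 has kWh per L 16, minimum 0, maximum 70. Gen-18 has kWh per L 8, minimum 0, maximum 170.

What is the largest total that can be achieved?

Meeting every minimum uses 10+0+0+0+20+0+0 = 30 L, leaving 660.
Order the generators by kWh per L: Gen-21 23 > Gen-8 21 > Gen-23 16 > Gen-4 13 > Gen-18 8 > Gen-12 7 > Gen-1 5.
Give Gen-21 170 more to hit its cap of 170 → 490 left.
Gen-8 takes 100 more to reach its cap of 110 → 390 left.
Give Gen-23 70 more to hit its cap of 70 → 320 left.
Give Gen-4 100 more to hit its cap of 100 → 220 left.
Gen-18: +170 to 170 (cap) → 50 left.
Gen-12: +40 to 60 (cap) → 10 left.
Gen-1 has room for 130 more but only 10 remain, so it gets 10.
Total = 21×110 + 13×100 + 23×170 + 5×10 + 7×60 + 16×70 + 8×170 = 10470.

10470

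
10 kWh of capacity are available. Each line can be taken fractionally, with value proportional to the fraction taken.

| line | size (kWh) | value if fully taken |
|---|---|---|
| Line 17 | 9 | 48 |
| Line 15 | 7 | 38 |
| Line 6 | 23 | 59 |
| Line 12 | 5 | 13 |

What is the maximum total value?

54

Rank by value-to-size ratio: Line 15 38/7≈5.43, Line 17 48/9≈5.33, Line 12 13/5≈2.6, Line 6 59/23≈2.57.
Take all of Line 15 (7 kWh, value 38) — 3 kWh left.
3 kWh left: a 3/9 share of Line 17 gives 48×3/9 = 16.
Total value = 54.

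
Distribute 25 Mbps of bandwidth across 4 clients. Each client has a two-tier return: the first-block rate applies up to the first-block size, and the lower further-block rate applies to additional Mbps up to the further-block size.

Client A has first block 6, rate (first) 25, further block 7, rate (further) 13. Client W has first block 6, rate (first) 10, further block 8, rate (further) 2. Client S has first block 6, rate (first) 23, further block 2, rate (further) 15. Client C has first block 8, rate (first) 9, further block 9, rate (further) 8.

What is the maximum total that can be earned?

449

Treat each block as its own option and order by rate: Client A/T1 25 > Client S/T1 23 > Client S/T2 15 > Client A/T2 13 > Client W/T1 10 > Client C/T1 9 > Client C/T2 8 > Client W/T2 2.
Fill Client A T1 block (6 at 25) ; 19 left.
Fill Client S T1 block (6 at 23) ; 13 left.
Client S/T2 (15): +2 ; 11 left.
Client A/T2 (13): +7 ; 4 left.
Client W/T1: +4 of 6 at 10; pool empty.
Total = 25×6 + 23×6 + 15×2 + 13×7 + 10×4 = 449.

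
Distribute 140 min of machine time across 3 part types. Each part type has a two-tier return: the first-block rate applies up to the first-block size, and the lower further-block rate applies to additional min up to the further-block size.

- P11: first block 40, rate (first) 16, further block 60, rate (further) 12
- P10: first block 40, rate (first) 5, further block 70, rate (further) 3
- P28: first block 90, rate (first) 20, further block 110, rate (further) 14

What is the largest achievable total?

2580

Treat each block as its own option and order by rate: P28/tier1 20 > P11/tier1 16 > P28/tier2 14 > P11/tier2 12 > P10/tier1 5 > P10/tier2 3.
P28 tier1 at 20: fill all 90 — 50 left.
P11/tier1 (16): +40 — 10 left.
P28/tier2: +10 of 110 at 14; pool empty.
Total = 20×90 + 16×40 + 14×10 = 2580.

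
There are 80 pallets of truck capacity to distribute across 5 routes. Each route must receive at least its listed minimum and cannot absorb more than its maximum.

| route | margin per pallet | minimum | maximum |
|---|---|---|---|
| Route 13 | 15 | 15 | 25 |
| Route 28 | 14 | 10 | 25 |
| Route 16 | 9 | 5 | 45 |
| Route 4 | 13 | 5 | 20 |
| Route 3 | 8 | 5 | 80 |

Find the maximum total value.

1070

Meeting every minimum uses 15+10+5+5+5 = 40 pallets, leaving 40.
Order the routes by margin per pallet: Route 13 15 > Route 28 14 > Route 4 13 > Route 16 9 > Route 3 8.
Give Route 13 10 more to hit its cap of 25 → 30 left.
Route 28 takes 15 more to reach its cap of 25 → 15 left.
Route 4 takes 15 more to reach its cap of 20 → 0 left.
Total = 15×25 + 14×25 + 9×5 + 13×20 + 8×5 = 1070.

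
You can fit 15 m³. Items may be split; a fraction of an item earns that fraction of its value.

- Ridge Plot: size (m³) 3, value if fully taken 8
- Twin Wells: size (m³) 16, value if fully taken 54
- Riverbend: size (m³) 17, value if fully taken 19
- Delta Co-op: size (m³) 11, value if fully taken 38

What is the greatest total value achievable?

51.5

Rank by value-to-size ratio: Delta Co-op 38/11≈3.45, Twin Wells 54/16≈3.38, Ridge Plot 8/3≈2.67, Riverbend 19/17≈1.12.
All 11 m³ of Delta Co-op fit (value 38) — 4 remain.
Fill the last 4 m³ with part of Twin Wells: 4/16 of it earns 13.5.
Total value = 51.5.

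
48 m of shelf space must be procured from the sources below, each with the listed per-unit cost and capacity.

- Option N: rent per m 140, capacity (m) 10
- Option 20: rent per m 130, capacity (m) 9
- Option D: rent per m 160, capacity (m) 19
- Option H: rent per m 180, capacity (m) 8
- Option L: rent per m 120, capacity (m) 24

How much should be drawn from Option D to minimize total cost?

Fill from the cheapest source first.
Take 24 from Option L at 120 — need 24 more.
Option 20 at 130: take all 9 m — 15 still needed.
Option N at 140: take all 10 m — 5 still needed.
Take 5 from Option D at 160 to finish.
Option H: unused.

5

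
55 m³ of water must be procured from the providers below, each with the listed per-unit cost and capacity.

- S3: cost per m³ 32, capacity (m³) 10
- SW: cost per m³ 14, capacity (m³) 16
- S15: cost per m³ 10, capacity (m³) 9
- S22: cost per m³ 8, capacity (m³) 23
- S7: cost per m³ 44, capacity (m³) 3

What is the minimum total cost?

722

Fill from the cheapest provider first.
S22 at 8: take all 23 m³ — 32 still needed.
Take 9 from S15 at 10 — need 23 more.
SW (14): use full 16 — 7 m³ to go.
S3 (32): take the remaining 7 — done.
S7: unused.
Cost = 23×8 + 9×10 + 16×14 + 7×32 = 722.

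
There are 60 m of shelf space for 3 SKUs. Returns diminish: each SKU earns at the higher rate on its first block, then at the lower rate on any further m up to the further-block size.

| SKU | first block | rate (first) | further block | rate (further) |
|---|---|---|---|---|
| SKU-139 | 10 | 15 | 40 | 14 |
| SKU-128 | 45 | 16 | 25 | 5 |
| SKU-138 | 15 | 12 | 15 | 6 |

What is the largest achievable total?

Rank every tier by rate: SKU-128/first 16 > SKU-139/first 15 > SKU-139/second 14 > SKU-138/first 12 > SKU-138/second 6 > SKU-128/second 5.
SKU-128 first at 16: fill all 45 ; 15 left.
SKU-139/first (15): +10 ; 5 left.
SKU-139 second at 14: only 5 left, fill 5.
Total = 16×45 + 15×10 + 14×5 = 940.

940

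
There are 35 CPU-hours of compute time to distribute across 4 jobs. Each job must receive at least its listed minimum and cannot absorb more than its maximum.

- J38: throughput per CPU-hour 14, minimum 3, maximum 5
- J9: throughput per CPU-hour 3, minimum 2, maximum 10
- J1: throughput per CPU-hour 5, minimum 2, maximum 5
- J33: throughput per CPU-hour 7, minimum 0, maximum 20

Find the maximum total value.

Meeting every minimum uses 3+2+2+0 = 7 CPU-hours, leaving 28.
Highest throughput per CPU-hour first: J38 14 > J33 7 > J1 5 > J9 3.
J38 takes 2 more to reach its cap of 5 — 26 left.
J33 takes 20 more to reach its cap of 20 — 6 left.
Give J1 3 more to hit its cap of 5 — 3 left.
J9: +3 (room for 8) → 5. Pool exhausted.
Total = 14×5 + 3×5 + 5×5 + 7×20 = 250.

250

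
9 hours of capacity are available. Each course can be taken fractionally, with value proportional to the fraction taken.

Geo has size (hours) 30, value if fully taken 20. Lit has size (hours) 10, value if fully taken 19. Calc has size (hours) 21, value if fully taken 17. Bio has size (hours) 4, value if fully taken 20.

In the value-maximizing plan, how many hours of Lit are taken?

5

Rank by value-to-size ratio: Bio 20/4≈5, Lit 19/10≈1.9, Calc 17/21≈0.81, Geo 20/30≈0.667.
Take all of Bio (4 hours, value 20) → 5 hours left.
Only 5 hours remain; take 5/10 of Lit for value 19×5/10 = 9.5.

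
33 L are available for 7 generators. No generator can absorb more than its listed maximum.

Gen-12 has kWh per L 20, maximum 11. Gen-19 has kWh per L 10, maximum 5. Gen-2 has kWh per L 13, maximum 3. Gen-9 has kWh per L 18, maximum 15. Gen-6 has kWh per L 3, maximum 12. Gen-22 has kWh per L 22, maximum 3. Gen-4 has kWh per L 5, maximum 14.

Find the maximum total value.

605

Highest kWh per L first: Gen-22 22 > Gen-12 20 > Gen-9 18 > Gen-2 13 > Gen-19 10 > Gen-4 5 > Gen-6 3.
Gen-22 takes 3 to reach its cap of 3 → 30 left.
Give Gen-12 11 to hit its cap of 11 → 19 left.
Give Gen-9 15 to hit its cap of 15 → 4 left.
Give Gen-2 3 to hit its cap of 3 → 1 left.
Gen-19 has room for 5 but only 1 remain, so it gets 1.
Total = 20×11 + 10×1 + 13×3 + 18×15 + 22×3 = 605.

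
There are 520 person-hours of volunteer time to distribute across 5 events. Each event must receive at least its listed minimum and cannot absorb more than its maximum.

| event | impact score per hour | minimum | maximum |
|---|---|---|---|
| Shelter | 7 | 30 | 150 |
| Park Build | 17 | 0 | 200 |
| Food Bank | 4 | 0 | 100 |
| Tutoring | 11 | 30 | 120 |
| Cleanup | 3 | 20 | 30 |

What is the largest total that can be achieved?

5950

Meeting every minimum uses 30+0+0+30+20 = 80 person-hours, leaving 440.
Highest impact score per hour first: Park Build 17 > Tutoring 11 > Shelter 7 > Food Bank 4 > Cleanup 3.
Park Build takes 200 more to reach its cap of 200 → 240 left.
Tutoring takes 90 more to reach its cap of 120 → 150 left.
Shelter takes 120 more to reach its cap of 150 → 30 left.
Food Bank: +30 (room for 100) → 30. Pool exhausted.
Total = 7×150 + 17×200 + 4×30 + 11×120 + 3×20 = 5950.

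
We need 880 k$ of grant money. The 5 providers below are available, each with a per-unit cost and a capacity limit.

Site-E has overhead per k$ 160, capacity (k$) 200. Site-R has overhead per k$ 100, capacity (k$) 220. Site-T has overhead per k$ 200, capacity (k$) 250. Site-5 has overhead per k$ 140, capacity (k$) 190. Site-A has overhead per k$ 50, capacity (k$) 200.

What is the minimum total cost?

104600

Use providers in increasing cost order.
Site-A (50): use full 200 — 680 k$ to go.
Site-R at 100: take all 220 k$ — 460 still needed.
Site-5 (140): use full 190 — 270 k$ to go.
Site-E at 160: take all 200 k$ — 70 still needed.
Site-T at 200: take 70 of its 250 — requirement met.
Cost = 200×50 + 220×100 + 190×140 + 200×160 + 70×200 = 104600.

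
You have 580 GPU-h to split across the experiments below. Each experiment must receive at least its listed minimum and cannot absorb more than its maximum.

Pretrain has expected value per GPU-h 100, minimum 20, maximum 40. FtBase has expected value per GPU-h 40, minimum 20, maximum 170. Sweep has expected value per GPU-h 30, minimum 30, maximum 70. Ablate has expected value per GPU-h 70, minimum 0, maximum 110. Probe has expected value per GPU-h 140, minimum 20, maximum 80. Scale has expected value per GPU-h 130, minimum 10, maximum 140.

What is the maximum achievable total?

49100

Meeting every minimum uses 20+20+30+0+20+10 = 100 GPU-h, leaving 480.
Highest expected value per GPU-h first: Probe 140 > Scale 130 > Pretrain 100 > Ablate 70 > FtBase 40 > Sweep 30.
Probe: +60 to 80 (cap) → 420 left.
Scale: +130 to 140 (cap) → 290 left.
Pretrain takes 20 more to reach its cap of 40 → 270 left.
Give Ablate 110 more to hit its cap of 110 → 160 left.
FtBase takes 150 more to reach its cap of 170 → 10 left.
Sweep: +10 (room for 40) → 40. Pool exhausted.
Total = 100×40 + 40×170 + 30×40 + 70×110 + 140×80 + 130×140 = 49100.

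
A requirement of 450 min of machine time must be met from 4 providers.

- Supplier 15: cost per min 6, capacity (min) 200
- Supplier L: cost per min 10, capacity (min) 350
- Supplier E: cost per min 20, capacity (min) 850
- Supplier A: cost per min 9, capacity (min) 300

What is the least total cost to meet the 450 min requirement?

Fill from the cheapest provider first.
Supplier 15 at 6: take all 200 min ; 250 still needed.
Take 250 from Supplier A at 9 to finish.
Supplier L, Supplier E: unused.
Cost = 200×6 + 250×9 = 3450.

3450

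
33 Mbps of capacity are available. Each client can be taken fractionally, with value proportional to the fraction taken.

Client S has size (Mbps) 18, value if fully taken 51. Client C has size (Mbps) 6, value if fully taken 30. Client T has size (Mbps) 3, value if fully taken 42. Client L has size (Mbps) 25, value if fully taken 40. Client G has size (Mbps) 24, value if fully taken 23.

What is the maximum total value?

132.6

Rank by value-to-size ratio: Client T 42/3≈14, Client C 30/6≈5, Client S 51/18≈2.83, Client L 40/25≈1.6, Client G 23/24≈0.958.
Take all of Client T (3 Mbps, value 42) → 30 Mbps left.
Client C: take in full, 6 Mbps for value 30 → 24 left.
All 18 Mbps of Client S fit (value 51) → 6 remain.
Only 6 Mbps remain; take 6/25 of Client L for value 40×6/25 = 9.6.
Total value = 132.6.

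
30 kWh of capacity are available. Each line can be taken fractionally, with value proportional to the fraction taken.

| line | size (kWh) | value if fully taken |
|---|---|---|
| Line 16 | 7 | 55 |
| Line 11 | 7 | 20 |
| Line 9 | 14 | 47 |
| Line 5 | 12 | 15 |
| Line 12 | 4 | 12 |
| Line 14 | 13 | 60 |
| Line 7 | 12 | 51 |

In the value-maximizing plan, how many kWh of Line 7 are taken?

10

Rank by value-to-size ratio: Line 16 55/7≈7.86, Line 14 60/13≈4.62, Line 7 51/12≈4.25, Line 9 47/14≈3.36, Line 12 12/4≈3, Line 11 20/7≈2.86, Line 5 15/12≈1.25.
Take all of Line 16 (7 kWh, value 55) → 23 kWh left.
All 13 kWh of Line 14 fit (value 60) → 10 remain.
Fill the last 10 kWh with part of Line 7: 10/12 of it earns 42.5.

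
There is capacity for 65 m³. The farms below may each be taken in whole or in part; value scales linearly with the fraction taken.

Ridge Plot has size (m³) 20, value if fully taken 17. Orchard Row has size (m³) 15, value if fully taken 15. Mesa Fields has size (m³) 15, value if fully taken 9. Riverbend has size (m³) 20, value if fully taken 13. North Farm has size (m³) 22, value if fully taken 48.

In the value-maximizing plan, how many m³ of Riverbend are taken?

Sort by value density: North Farm 48/22≈2.18, Orchard Row 15/15≈1, Ridge Plot 17/20≈0.85, Riverbend 13/20≈0.65, Mesa Fields 9/15≈0.6.
All 22 m³ of North Farm fit (value 48) → 43 remain.
All 15 m³ of Orchard Row fit (value 15) → 28 remain.
Take all of Ridge Plot (20 m³, value 17) → 8 m³ left.
Only 8 m³ remain; take 8/20 of Riverbend for value 13×8/20 = 5.2.

8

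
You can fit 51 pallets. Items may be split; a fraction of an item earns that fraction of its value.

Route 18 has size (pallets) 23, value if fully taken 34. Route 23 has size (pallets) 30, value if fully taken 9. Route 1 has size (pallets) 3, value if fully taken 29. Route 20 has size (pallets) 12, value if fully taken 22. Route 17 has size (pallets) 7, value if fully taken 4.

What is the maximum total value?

Rank by value-to-size ratio: Route 1 29/3≈9.67, Route 20 22/12≈1.83, Route 18 34/23≈1.48, Route 17 4/7≈0.571, Route 23 9/30≈0.3.
All 3 pallets of Route 1 fit (value 29) — 48 remain.
Take all of Route 20 (12 pallets, value 22) — 36 pallets left.
Take all of Route 18 (23 pallets, value 34) — 13 pallets left.
Route 17: take in full, 7 pallets for value 4 — 6 left.
6 pallets left: a 6/30 share of Route 23 gives 9×6/30 = 1.8.
Total value = 90.8.

90.8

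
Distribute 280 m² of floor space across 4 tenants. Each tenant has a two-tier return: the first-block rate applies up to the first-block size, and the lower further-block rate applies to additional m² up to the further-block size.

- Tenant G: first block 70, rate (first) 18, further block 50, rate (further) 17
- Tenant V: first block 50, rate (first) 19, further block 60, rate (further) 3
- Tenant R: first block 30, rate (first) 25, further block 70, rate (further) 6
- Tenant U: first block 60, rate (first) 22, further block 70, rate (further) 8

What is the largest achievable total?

Rank every tier by rate: Tenant R/first 25 > Tenant U/first 22 > Tenant V/first 19 > Tenant G/first 18 > Tenant G/second 17 > Tenant U/second 8 > Tenant R/second 6 > Tenant V/second 3.
Tenant R first at 25: fill all 30 ; 250 left.
Fill Tenant U first block (60 at 22) ; 190 left.
Tenant V/first (19): +50 ; 140 left.
Tenant G/first (18): +70 ; 70 left.
Tenant G/second (17): +50 ; 20 left.
Tenant U/second: +20 of 70 at 8; pool empty.
Total = 25×30 + 22×60 + 19×50 + 18×70 + 17×50 + 8×20 = 5290.

5290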